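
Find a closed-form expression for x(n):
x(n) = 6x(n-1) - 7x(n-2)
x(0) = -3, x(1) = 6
Characteristic equation: x² - 6x + 7 = 0.
Discriminant Δ = (6)² + 4·(-7) = 8.
Roots r₁,₂ = (6 ± √8)/2, so r₁ = \sqrt{2} + 3, r₂ = 3 - \sqrt{2}.
General solution: x(n) = A·r₁^n + B·r₂^n.
From the initial conditions, A + B = -3 and r₁A + r₂B = 6.
Since r₁ - r₂ = √8: A = (6 - (-3)r₂)/√8 = - \frac{3}{2} + \frac{15 \sqrt{2}}{4}, and B = -3 - A = - \frac{15 \sqrt{2}}{4} - \frac{3}{2}.
So x(n) = \left(- \frac{3}{2} + \frac{15 \sqrt{2}}{4}\right)\left(\sqrt{2} + 3\right)^n + \left(- \frac{15 \sqrt{2}}{4} - \frac{3}{2}\right)\left(3 - \sqrt{2}\right)^n.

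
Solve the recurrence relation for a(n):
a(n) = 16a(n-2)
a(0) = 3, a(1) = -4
Characteristic equation: x² - 16 = 0, which factors as (x - (-4))(x - (4)) = 0.
Roots r₁ = -4, r₂ = 4 (distinct).
General solution: a(n) = A·(-4)^n + B·(4)^n.
From a(0) = 3: A + B = 3.
From a(1) = -4: -4A + 4B = -4.
Solving: A = 2, B = 1.
So a(n) = 2 \left(-4\right)^{n} + 4^{n}.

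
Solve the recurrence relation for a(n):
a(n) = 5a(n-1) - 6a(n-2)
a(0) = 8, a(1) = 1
Characteristic equation: x² - 5x + 6 = 0, which factors as (x - (3))(x - (2)) = 0.
Roots r₁ = 3, r₂ = 2 (distinct).
General solution: a(n) = A·(3)^n + B·(2)^n.
From a(0) = 8: A + B = 8.
From a(1) = 1: 3A + 2B = 1.
Solving: A = -15, B = 23.
So a(n) = 23 \cdot 2^{n} - 15 \cdot 3^{n}.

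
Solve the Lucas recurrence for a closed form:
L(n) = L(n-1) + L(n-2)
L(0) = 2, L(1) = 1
This is the Lucas sequence.
Characteristic equation: x² - x - 1 = 0; roots r₁ = \frac{1}{2} + \frac{\sqrt{5}}{2}, r₂ = \frac{1}{2} - \frac{\sqrt{5}}{2}.
General: L(n) = A·r₁^n + B·r₂^n. Solving with L(0)=2, L(1)=1 gives A = 1, B = 1.
So L(n) = 2^{- n} \left(\left(1 - \sqrt{5}\right)^{n} + \left(1 + \sqrt{5}\right)^{n}\right).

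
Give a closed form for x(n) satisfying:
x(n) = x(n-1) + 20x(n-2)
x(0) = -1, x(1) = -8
Characteristic equation: x² - x - 20 = 0, which factors as (x - (5))(x - (-4)) = 0.
Roots r₁ = 5, r₂ = -4 (distinct).
General solution: x(n) = A·(5)^n + B·(-4)^n.
From x(0) = -1: A + B = -1.
From x(1) = -8: 5A - 4B = -8.
Solving: A = - \frac{4}{3}, B = \frac{1}{3}.
So x(n) = \frac{\left(-4\right)^{n}}{3} - \frac{4 \cdot 5^{n}}{3}.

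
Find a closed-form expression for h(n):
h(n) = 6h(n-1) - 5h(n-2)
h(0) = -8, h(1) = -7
Characteristic equation: x² - 6x + 5 = 0, which factors as (x - (1))(x - (5)) = 0.
Roots r₁ = 1, r₂ = 5 (distinct).
General solution: h(n) = A·(1)^n + B·(5)^n.
From h(0) = -8: A + B = -8.
From h(1) = -7: A + 5B = -7.
Solving: A = - \frac{33}{4}, B = \frac{1}{4}.
So h(n) = \frac{5^{n}}{4} - \frac{33}{4}.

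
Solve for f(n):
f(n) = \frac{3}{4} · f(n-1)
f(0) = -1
Pure geometric recurrence with ratio \frac{3}{4}.
By induction f(n) = f(0) · (\frac{3}{4})^n = - \left(\frac{3}{4}\right)^{n}.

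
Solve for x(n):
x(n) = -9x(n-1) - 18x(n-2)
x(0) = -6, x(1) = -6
Characteristic equation: x² + 9x + 18 = 0, which factors as (x - (-6))(x - (-3)) = 0.
Roots r₁ = -6, r₂ = -3 (distinct).
General solution: x(n) = A·(-6)^n + B·(-3)^n.
From x(0) = -6: A + B = -6.
From x(1) = -6: -6A - 3B = -6.
Solving: A = 8, B = -14.
So x(n) = - 14 \left(-3\right)^{n} + 8 \left(-6\right)^{n}.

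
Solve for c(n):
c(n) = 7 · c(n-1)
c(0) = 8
Pure geometric recurrence with ratio 7.
By induction c(n) = c(0) · (7)^n = 8 \cdot 7^{n}.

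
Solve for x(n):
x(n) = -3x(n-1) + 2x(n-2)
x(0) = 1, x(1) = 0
Characteristic equation: x² + 3x - 2 = 0.
Discriminant Δ = (-3)² + 4·(2) = 17.
Roots r₁,₂ = (-3 ± √17)/2, so r₁ = - \frac{3}{2} + \frac{\sqrt{17}}{2}, r₂ = - \frac{\sqrt{17}}{2} - \frac{3}{2}.
General solution: x(n) = A·r₁^n + B·r₂^n.
From the initial conditions, A + B = 1 and r₁A + r₂B = 0.
Since r₁ - r₂ = √17: A = (0 - (1)r₂)/√17 = \frac{3 \sqrt{17}}{34} + \frac{1}{2}, and B = 1 - A = \frac{1}{2} - \frac{3 \sqrt{17}}{34}.
So x(n) = \left(\frac{3 \sqrt{17}}{34} + \frac{1}{2}\right)\left(- \frac{3}{2} + \frac{\sqrt{17}}{2}\right)^n + \left(\frac{1}{2} - \frac{3 \sqrt{17}}{34}\right)\left(- \frac{\sqrt{17}}{2} - \frac{3}{2}\right)^n.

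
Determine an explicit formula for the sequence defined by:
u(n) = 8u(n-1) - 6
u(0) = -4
First-order linear non-homogeneous.
Homogeneous solution: u_h(n) = A·(8)^n.
Try constant particular solution u_p = K: K = 8K - 6 ⇒ K = \frac{6}{7}.
General: u(n) = A·(8)^n + \frac{6}{7}.
Apply u(0) = -4: A + \frac{6}{7} = -4 ⇒ A = - \frac{34}{7}.
So u(n) = \frac{6}{7} - \frac{34 \cdot 8^{n}}{7}.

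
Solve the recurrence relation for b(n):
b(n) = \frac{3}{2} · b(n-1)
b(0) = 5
Pure geometric recurrence with ratio \frac{3}{2}.
By induction b(n) = b(0) · (\frac{3}{2})^n = 5 \left(\frac{3}{2}\right)^{n}.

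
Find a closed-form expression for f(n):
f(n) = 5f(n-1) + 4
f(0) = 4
First-order linear non-homogeneous.
Homogeneous solution: f_h(n) = A·(5)^n.
Try constant particular solution f_p = K: K = 5K + 4 ⇒ K = -1.
General: f(n) = A·(5)^n - 1.
Apply f(0) = 4: A - 1 = 4 ⇒ A = 5.
So f(n) = 5 \cdot 5^{n} - 1.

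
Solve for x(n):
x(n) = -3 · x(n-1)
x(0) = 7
Pure geometric recurrence with ratio -3.
By induction x(n) = x(0) · (-3)^n = 7 \left(-3\right)^{n}.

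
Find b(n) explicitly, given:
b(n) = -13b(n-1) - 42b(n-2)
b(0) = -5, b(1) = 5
Characteristic equation: x² + 13x + 42 = 0, which factors as (x - (-6))(x - (-7)) = 0.
Roots r₁ = -6, r₂ = -7 (distinct).
General solution: b(n) = A·(-6)^n + B·(-7)^n.
From b(0) = -5: A + B = -5.
From b(1) = 5: -6A - 7B = 5.
Solving: A = -30, B = 25.
So b(n) = - 30 \left(-6\right)^{n} + 25 \left(-7\right)^{n}.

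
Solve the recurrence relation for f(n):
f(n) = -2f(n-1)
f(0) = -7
This is a homogeneous first-order recurrence with ratio -2.
By induction f(n) = f(0) · (-2)^n = - 7 \left(-2\right)^{n}.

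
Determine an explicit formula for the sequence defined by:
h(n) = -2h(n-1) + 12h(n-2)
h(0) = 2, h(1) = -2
Characteristic equation: x² + 2x - 12 = 0.
Discriminant Δ = (-2)² + 4·(12) = 52.
Roots r₁,₂ = (-2 ± √52)/2, so r₁ = -1 + \sqrt{13}, r₂ = - \sqrt{13} - 1.
General solution: h(n) = A·r₁^n + B·r₂^n.
From the initial conditions, A + B = 2 and r₁A + r₂B = -2.
Since r₁ - r₂ = √52: A = (-2 - (2)r₂)/√52 = 1, and B = 2 - A = 1.
So h(n) = \left(1\right)\left(-1 + \sqrt{13}\right)^n + \left(1\right)\left(- \sqrt{13} - 1\right)^n.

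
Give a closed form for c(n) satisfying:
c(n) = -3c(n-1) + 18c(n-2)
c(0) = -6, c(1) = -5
Characteristic equation: x² + 3x - 18 = 0, which factors as (x - (3))(x - (-6)) = 0.
Roots r₁ = 3, r₂ = -6 (distinct).
General solution: c(n) = A·(3)^n + B·(-6)^n.
From c(0) = -6: A + B = -6.
From c(1) = -5: 3A - 6B = -5.
Solving: A = - \frac{41}{9}, B = - \frac{13}{9}.
So c(n) = - \frac{13 \left(-6\right)^{n}}{9} - \frac{41 \cdot 3^{n}}{9}.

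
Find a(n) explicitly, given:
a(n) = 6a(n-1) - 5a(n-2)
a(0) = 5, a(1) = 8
Characteristic equation: x² - 6x + 5 = 0, which factors as (x - (1))(x - (5)) = 0.
Roots r₁ = 1, r₂ = 5 (distinct).
General solution: a(n) = A·(1)^n + B·(5)^n.
From a(0) = 5: A + B = 5.
From a(1) = 8: A + 5B = 8.
Solving: A = \frac{17}{4}, B = \frac{3}{4}.
So a(n) = \frac{3 \cdot 5^{n}}{4} + \frac{17}{4}.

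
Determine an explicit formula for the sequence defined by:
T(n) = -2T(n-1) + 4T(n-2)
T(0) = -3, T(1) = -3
Characteristic equation: x² + 2x - 4 = 0.
Discriminant Δ = (-2)² + 4·(4) = 20.
Roots r₁,₂ = (-2 ± √20)/2, so r₁ = -1 + \sqrt{5}, r₂ = - \sqrt{5} - 1.
General solution: T(n) = A·r₁^n + B·r₂^n.
From the initial conditions, A + B = -3 and r₁A + r₂B = -3.
Since r₁ - r₂ = √20: A = (-3 - (-3)r₂)/√20 = - \frac{3}{2} - \frac{3 \sqrt{5}}{5}, and B = -3 - A = - \frac{3}{2} + \frac{3 \sqrt{5}}{5}.
So T(n) = \left(- \frac{3}{2} - \frac{3 \sqrt{5}}{5}\right)\left(-1 + \sqrt{5}\right)^n + \left(- \frac{3}{2} + \frac{3 \sqrt{5}}{5}\right)\left(- \sqrt{5} - 1\right)^n.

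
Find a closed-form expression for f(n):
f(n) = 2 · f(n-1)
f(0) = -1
Pure geometric recurrence with ratio 2.
By induction f(n) = f(0) · (2)^n = - 2^{n}.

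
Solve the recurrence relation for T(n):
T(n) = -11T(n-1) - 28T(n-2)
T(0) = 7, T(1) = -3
Characteristic equation: x² + 11x + 28 = 0, which factors as (x - (-7))(x - (-4)) = 0.
Roots r₁ = -7, r₂ = -4 (distinct).
General solution: T(n) = A·(-7)^n + B·(-4)^n.
From T(0) = 7: A + B = 7.
From T(1) = -3: -7A - 4B = -3.
Solving: A = - \frac{25}{3}, B = \frac{46}{3}.
So T(n) = \frac{46 \left(-4\right)^{n}}{3} - \frac{25 \left(-7\right)^{n}}{3}.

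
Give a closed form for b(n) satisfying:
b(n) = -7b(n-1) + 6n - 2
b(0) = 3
First-order linear with linear forcing.
Homogeneous solution: b_h(n) = A·(-7)^n.
Try particular b_p(n) = pn + q. Substituting:
  pn + q = -7(p(n-1) + q) + 6n - 2.
Matching the n-coefficient: p = -7p + 6 ⇒ p = \frac{3}{4}.
Matching constants: q = 7p - 7q - 2 ⇒ q = \frac{13}{32}.
General: b(n) = A·(-7)^n + \frac{3 n}{4} + \frac{13}{32}.
Apply b(0) = 3: A + \frac{13}{32} = 3 ⇒ A = \frac{83}{32}.
So b(n) = \frac{83 \left(-7\right)^{n}}{32} + \frac{3 n}{4} + \frac{13}{32}.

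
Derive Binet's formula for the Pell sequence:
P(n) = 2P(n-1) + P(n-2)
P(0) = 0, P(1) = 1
This is the Pell sequence.
Characteristic equation: x² - 2x - 1 = 0; roots r₁ = 1 + \sqrt{2}, r₂ = 1 - \sqrt{2}.
General: P(n) = A·r₁^n + B·r₂^n. Solving with P(0)=0, P(1)=1 gives A = \frac{\sqrt{2}}{4}, B = - \frac{\sqrt{2}}{4}.
So P(n) = \frac{\sqrt{2} \left(- \left(1 - \sqrt{2}\right)^{n} + \left(1 + \sqrt{2}\right)^{n}\right)}{4}.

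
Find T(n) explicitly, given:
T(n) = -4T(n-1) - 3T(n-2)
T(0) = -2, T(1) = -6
Characteristic equation: x² + 4x + 3 = 0, which factors as (x - (-1))(x - (-3)) = 0.
Roots r₁ = -1, r₂ = -3 (distinct).
General solution: T(n) = A·(-1)^n + B·(-3)^n.
From T(0) = -2: A + B = -2.
From T(1) = -6: -A - 3B = -6.
Solving: A = -6, B = 4.
So T(n) = - 6 \left(-1\right)^{n} + 4 \left(-3\right)^{n}.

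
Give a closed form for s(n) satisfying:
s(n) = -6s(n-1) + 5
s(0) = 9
First-order linear non-homogeneous.
Homogeneous solution: s_h(n) = A·(-6)^n.
Try constant particular solution s_p = K: K = -6K + 5 ⇒ K = \frac{5}{7}.
General: s(n) = A·(-6)^n + \frac{5}{7}.
Apply s(0) = 9: A + \frac{5}{7} = 9 ⇒ A = \frac{58}{7}.
So s(n) = \frac{58 \left(-6\right)^{n}}{7} + \frac{5}{7}.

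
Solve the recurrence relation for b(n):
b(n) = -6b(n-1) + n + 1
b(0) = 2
First-order linear with linear forcing.
Homogeneous solution: b_h(n) = A·(-6)^n.
Try particular b_p(n) = pn + q. Substituting:
  pn + q = -6(p(n-1) + q) + n + 1.
Matching the n-coefficient: p = -6p + 1 ⇒ p = \frac{1}{7}.
Matching constants: q = 6p - 6q + 1 ⇒ q = \frac{13}{49}.
General: b(n) = A·(-6)^n + \frac{n}{7} + \frac{13}{49}.
Apply b(0) = 2: A + \frac{13}{49} = 2 ⇒ A = \frac{85}{49}.
So b(n) = \frac{85 \left(-6\right)^{n}}{49} + \frac{n}{7} + \frac{13}{49}.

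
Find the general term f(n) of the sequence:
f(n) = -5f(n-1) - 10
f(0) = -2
First-order linear non-homogeneous.
Homogeneous solution: f_h(n) = A·(-5)^n.
Try constant particular solution f_p = K: K = -5K - 10 ⇒ K = - \frac{5}{3}.
General: f(n) = A·(-5)^n - \frac{5}{3}.
Apply f(0) = -2: A - \frac{5}{3} = -2 ⇒ A = - \frac{1}{3}.
So f(n) = - \frac{\left(-5\right)^{n}}{3} - \frac{5}{3}.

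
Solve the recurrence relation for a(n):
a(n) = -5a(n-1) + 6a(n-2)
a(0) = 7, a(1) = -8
Characteristic equation: x² + 5x - 6 = 0, which factors as (x - (1))(x - (-6)) = 0.
Roots r₁ = 1, r₂ = -6 (distinct).
General solution: a(n) = A·(1)^n + B·(-6)^n.
From a(0) = 7: A + B = 7.
From a(1) = -8: A - 6B = -8.
Solving: A = \frac{34}{7}, B = \frac{15}{7}.
So a(n) = \frac{15 \left(-6\right)^{n}}{7} + \frac{34}{7}.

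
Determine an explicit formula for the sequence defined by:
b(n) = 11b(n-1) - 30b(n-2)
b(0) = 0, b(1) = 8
Characteristic equation: x² - 11x + 30 = 0, which factors as (x - (5))(x - (6)) = 0.
Roots r₁ = 5, r₂ = 6 (distinct).
General solution: b(n) = A·(5)^n + B·(6)^n.
From b(0) = 0: A + B = 0.
From b(1) = 8: 5A + 6B = 8.
Solving: A = -8, B = 8.
So b(n) = - 8 \cdot 5^{n} + 8 \cdot 6^{n}.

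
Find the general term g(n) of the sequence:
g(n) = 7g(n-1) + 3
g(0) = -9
First-order linear non-homogeneous.
Homogeneous solution: g_h(n) = A·(7)^n.
Try constant particular solution g_p = K: K = 7K + 3 ⇒ K = - \frac{1}{2}.
General: g(n) = A·(7)^n - \frac{1}{2}.
Apply g(0) = -9: A - \frac{1}{2} = -9 ⇒ A = - \frac{17}{2}.
So g(n) = - \frac{17 \cdot 7^{n}}{2} - \frac{1}{2}.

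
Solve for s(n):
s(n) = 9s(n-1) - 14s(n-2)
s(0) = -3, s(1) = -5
Characteristic equation: x² - 9x + 14 = 0, which factors as (x - (2))(x - (7)) = 0.
Roots r₁ = 2, r₂ = 7 (distinct).
General solution: s(n) = A·(2)^n + B·(7)^n.
From s(0) = -3: A + B = -3.
From s(1) = -5: 2A + 7B = -5.
Solving: A = - \frac{16}{5}, B = \frac{1}{5}.
So s(n) = - \frac{16 \cdot 2^{n}}{5} + \frac{7^{n}}{5}.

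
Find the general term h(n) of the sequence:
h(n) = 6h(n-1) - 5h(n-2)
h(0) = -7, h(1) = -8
Characteristic equation: x² - 6x + 5 = 0, which factors as (x - (5))(x - (1)) = 0.
Roots r₁ = 5, r₂ = 1 (distinct).
General solution: h(n) = A·(5)^n + B·(1)^n.
From h(0) = -7: A + B = -7.
From h(1) = -8: 5A + B = -8.
Solving: A = - \frac{1}{4}, B = - \frac{27}{4}.
So h(n) = - \frac{5^{n}}{4} - \frac{27}{4}.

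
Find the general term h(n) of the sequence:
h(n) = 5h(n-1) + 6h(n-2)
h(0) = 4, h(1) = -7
Characteristic equation: x² - 5x - 6 = 0, which factors as (x - (6))(x - (-1)) = 0.
Roots r₁ = 6, r₂ = -1 (distinct).
General solution: h(n) = A·(6)^n + B·(-1)^n.
From h(0) = 4: A + B = 4.
From h(1) = -7: 6A - B = -7.
Solving: A = - \frac{3}{7}, B = \frac{31}{7}.
So h(n) = \frac{31 \left(-1\right)^{n}}{7} - \frac{3 \cdot 6^{n}}{7}.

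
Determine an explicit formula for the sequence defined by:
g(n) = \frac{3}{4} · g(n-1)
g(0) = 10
Pure geometric recurrence with ratio \frac{3}{4}.
By induction g(n) = g(0) · (\frac{3}{4})^n = 10 \left(\frac{3}{4}\right)^{n}.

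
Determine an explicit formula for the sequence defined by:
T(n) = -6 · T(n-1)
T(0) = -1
Pure geometric recurrence with ratio -6.
By induction T(n) = T(0) · (-6)^n = - \left(-6\right)^{n}.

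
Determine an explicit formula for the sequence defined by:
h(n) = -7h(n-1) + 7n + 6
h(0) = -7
First-order linear with linear forcing.
Homogeneous solution: h_h(n) = A·(-7)^n.
Try particular h_p(n) = pn + q. Substituting:
  pn + q = -7(p(n-1) + q) + 7n + 6.
Matching the n-coefficient: p = -7p + 7 ⇒ p = \frac{7}{8}.
Matching constants: q = 7p - 7q + 6 ⇒ q = \frac{97}{64}.
General: h(n) = A·(-7)^n + \frac{7 n}{8} + \frac{97}{64}.
Apply h(0) = -7: A + \frac{97}{64} = -7 ⇒ A = - \frac{545}{64}.
So h(n) = - \frac{545 \left(-7\right)^{n}}{64} + \frac{7 n}{8} + \frac{97}{64}.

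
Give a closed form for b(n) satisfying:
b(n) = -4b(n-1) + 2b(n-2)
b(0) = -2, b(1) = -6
Characteristic equation: x² + 4x - 2 = 0.
Discriminant Δ = (-4)² + 4·(2) = 24.
Roots r₁,₂ = (-4 ± √24)/2, so r₁ = -2 + \sqrt{6}, r₂ = - \sqrt{6} - 2.
General solution: b(n) = A·r₁^n + B·r₂^n.
From the initial conditions, A + B = -2 and r₁A + r₂B = -6.
Since r₁ - r₂ = √24: A = (-6 - (-2)r₂)/√24 = - \frac{5 \sqrt{6}}{6} - 1, and B = -2 - A = -1 + \frac{5 \sqrt{6}}{6}.
So b(n) = \left(- \frac{5 \sqrt{6}}{6} - 1\right)\left(-2 + \sqrt{6}\right)^n + \left(-1 + \frac{5 \sqrt{6}}{6}\right)\left(- \sqrt{6} - 2\right)^n.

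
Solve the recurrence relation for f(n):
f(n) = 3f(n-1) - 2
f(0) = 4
First-order linear non-homogeneous.
Homogeneous solution: f_h(n) = A·(3)^n.
Try constant particular solution f_p = K: K = 3K - 2 ⇒ K = 1.
General: f(n) = A·(3)^n + 1.
Apply f(0) = 4: A + 1 = 4 ⇒ A = 3.
So f(n) = 3 \cdot 3^{n} + 1.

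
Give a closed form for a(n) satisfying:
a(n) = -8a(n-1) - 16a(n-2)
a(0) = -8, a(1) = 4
Characteristic equation: x² + 8x + 16 = 0, which is (x - (-4))².
Repeated root r = -4.
General solution: a(n) = (A + Bn)·(-4)^n.
From a(0) = -8: A = -8.
From a(1) = 4: (A + B)·(-4) = 4 ⇒ B = 7.
So a(n) = \left(7 n - 8\right) \cdot (-4)^n.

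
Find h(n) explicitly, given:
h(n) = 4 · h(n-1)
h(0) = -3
Pure geometric recurrence with ratio 4.
By induction h(n) = h(0) · (4)^n = - 3 \cdot 4^{n}.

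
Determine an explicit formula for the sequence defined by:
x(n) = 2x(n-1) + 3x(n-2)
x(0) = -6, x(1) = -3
Characteristic equation: x² - 2x - 3 = 0, which factors as (x - (3))(x - (-1)) = 0.
Roots r₁ = 3, r₂ = -1 (distinct).
General solution: x(n) = A·(3)^n + B·(-1)^n.
From x(0) = -6: A + B = -6.
From x(1) = -3: 3A - B = -3.
Solving: A = - \frac{9}{4}, B = - \frac{15}{4}.
So x(n) = - \frac{15 \left(-1\right)^{n}}{4} - \frac{9 \cdot 3^{n}}{4}.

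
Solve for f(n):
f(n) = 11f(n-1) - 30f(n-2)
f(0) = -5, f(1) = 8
Characteristic equation: x² - 11x + 30 = 0, which factors as (x - (5))(x - (6)) = 0.
Roots r₁ = 5, r₂ = 6 (distinct).
General solution: f(n) = A·(5)^n + B·(6)^n.
From f(0) = -5: A + B = -5.
From f(1) = 8: 5A + 6B = 8.
Solving: A = -38, B = 33.
So f(n) = - 38 \cdot 5^{n} + 33 \cdot 6^{n}.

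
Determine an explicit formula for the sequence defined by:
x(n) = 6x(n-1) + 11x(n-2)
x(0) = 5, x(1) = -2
Characteristic equation: x² - 6x - 11 = 0.
Discriminant Δ = (6)² + 4·(11) = 80.
Roots r₁,₂ = (6 ± √80)/2, so r₁ = 3 + 2 \sqrt{5}, r₂ = 3 - 2 \sqrt{5}.
General solution: x(n) = A·r₁^n + B·r₂^n.
From the initial conditions, A + B = 5 and r₁A + r₂B = -2.
Since r₁ - r₂ = √80: A = (-2 - (5)r₂)/√80 = \frac{5}{2} - \frac{17 \sqrt{5}}{20}, and B = 5 - A = \frac{17 \sqrt{5}}{20} + \frac{5}{2}.
So x(n) = \left(\frac{5}{2} - \frac{17 \sqrt{5}}{20}\right)\left(3 + 2 \sqrt{5}\right)^n + \left(\frac{17 \sqrt{5}}{20} + \frac{5}{2}\right)\left(3 - 2 \sqrt{5}\right)^n.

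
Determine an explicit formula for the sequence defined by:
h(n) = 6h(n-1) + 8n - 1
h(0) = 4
First-order linear with linear forcing.
Homogeneous solution: h_h(n) = A·(6)^n.
Try particular h_p(n) = pn + q. Substituting:
  pn + q = 6(p(n-1) + q) + 8n - 1.
Matching the n-coefficient: p = 6p + 8 ⇒ p = - \frac{8}{5}.
Matching constants: q = -6p + 6q - 1 ⇒ q = - \frac{43}{25}.
General: h(n) = A·(6)^n - \frac{8 n}{5} - \frac{43}{25}.
Apply h(0) = 4: A - \frac{43}{25} = 4 ⇒ A = \frac{143}{25}.
So h(n) = \frac{143 \cdot 6^{n}}{25} - \frac{8 n}{5} - \frac{43}{25}.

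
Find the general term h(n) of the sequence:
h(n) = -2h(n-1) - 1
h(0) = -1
First-order linear non-homogeneous.
Homogeneous solution: h_h(n) = A·(-2)^n.
Try constant particular solution h_p = K: K = -2K - 1 ⇒ K = - \frac{1}{3}.
General: h(n) = A·(-2)^n - \frac{1}{3}.
Apply h(0) = -1: A - \frac{1}{3} = -1 ⇒ A = - \frac{2}{3}.
So h(n) = - \frac{2 \left(-2\right)^{n}}{3} - \frac{1}{3}.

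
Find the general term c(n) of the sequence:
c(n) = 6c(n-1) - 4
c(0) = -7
First-order linear non-homogeneous.
Homogeneous solution: c_h(n) = A·(6)^n.
Try constant particular solution c_p = K: K = 6K - 4 ⇒ K = \frac{4}{5}.
General: c(n) = A·(6)^n + \frac{4}{5}.
Apply c(0) = -7: A + \frac{4}{5} = -7 ⇒ A = - \frac{39}{5}.
So c(n) = \frac{4}{5} - \frac{39 \cdot 6^{n}}{5}.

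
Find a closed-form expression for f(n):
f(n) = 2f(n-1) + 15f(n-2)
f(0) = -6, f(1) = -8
Characteristic equation: x² - 2x - 15 = 0, which factors as (x - (-3))(x - (5)) = 0.
Roots r₁ = -3, r₂ = 5 (distinct).
General solution: f(n) = A·(-3)^n + B·(5)^n.
From f(0) = -6: A + B = -6.
From f(1) = -8: -3A + 5B = -8.
Solving: A = - \frac{11}{4}, B = - \frac{13}{4}.
So f(n) = - \frac{11 \left(-3\right)^{n}}{4} - \frac{13 \cdot 5^{n}}{4}.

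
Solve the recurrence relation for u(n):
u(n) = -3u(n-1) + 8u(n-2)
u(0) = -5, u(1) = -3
Characteristic equation: x² + 3x - 8 = 0.
Discriminant Δ = (-3)² + 4·(8) = 41.
Roots r₁,₂ = (-3 ± √41)/2, so r₁ = - \frac{3}{2} + \frac{\sqrt{41}}{2}, r₂ = - \frac{\sqrt{41}}{2} - \frac{3}{2}.
General solution: u(n) = A·r₁^n + B·r₂^n.
From the initial conditions, A + B = -5 and r₁A + r₂B = -3.
Since r₁ - r₂ = √41: A = (-3 - (-5)r₂)/√41 = - \frac{5}{2} - \frac{21 \sqrt{41}}{82}, and B = -5 - A = - \frac{5}{2} + \frac{21 \sqrt{41}}{82}.
So u(n) = \left(- \frac{5}{2} - \frac{21 \sqrt{41}}{82}\right)\left(- \frac{3}{2} + \frac{\sqrt{41}}{2}\right)^n + \left(- \frac{5}{2} + \frac{21 \sqrt{41}}{82}\right)\left(- \frac{\sqrt{41}}{2} - \frac{3}{2}\right)^n.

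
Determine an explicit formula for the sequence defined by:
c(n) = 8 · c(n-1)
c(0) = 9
Pure geometric recurrence with ratio 8.
By induction c(n) = c(0) · (8)^n = 9 \cdot 8^{n}.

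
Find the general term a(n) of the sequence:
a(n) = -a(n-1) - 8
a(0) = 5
First-order linear non-homogeneous.
Homogeneous solution: a_h(n) = A·(-1)^n.
Try constant particular solution a_p = K: K = -K - 8 ⇒ K = -4.
General: a(n) = A·(-1)^n - 4.
Apply a(0) = 5: A - 4 = 5 ⇒ A = 9.
So a(n) = 9 \left(-1\right)^{n} - 4.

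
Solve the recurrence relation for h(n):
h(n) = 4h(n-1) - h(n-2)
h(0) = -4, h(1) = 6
Characteristic equation: x² - 4x + 1 = 0.
Discriminant Δ = (4)² + 4·(-1) = 12.
Roots r₁,₂ = (4 ± √12)/2, so r₁ = \sqrt{3} + 2, r₂ = 2 - \sqrt{3}.
General solution: h(n) = A·r₁^n + B·r₂^n.
From the initial conditions, A + B = -4 and r₁A + r₂B = 6.
Since r₁ - r₂ = √12: A = (6 - (-4)r₂)/√12 = -2 + \frac{7 \sqrt{3}}{3}, and B = -4 - A = - \frac{7 \sqrt{3}}{3} - 2.
So h(n) = \left(-2 + \frac{7 \sqrt{3}}{3}\right)\left(\sqrt{3} + 2\right)^n + \left(- \frac{7 \sqrt{3}}{3} - 2\right)\left(2 - \sqrt{3}\right)^n.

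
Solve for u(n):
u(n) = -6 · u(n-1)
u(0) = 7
Pure geometric recurrence with ratio -6.
By induction u(n) = u(0) · (-6)^n = 7 \left(-6\right)^{n}.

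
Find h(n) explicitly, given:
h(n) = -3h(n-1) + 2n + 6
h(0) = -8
First-order linear with linear forcing.
Homogeneous solution: h_h(n) = A·(-3)^n.
Try particular h_p(n) = pn + q. Substituting:
  pn + q = -3(p(n-1) + q) + 2n + 6.
Matching the n-coefficient: p = -3p + 2 ⇒ p = \frac{1}{2}.
Matching constants: q = 3p - 3q + 6 ⇒ q = \frac{15}{8}.
General: h(n) = A·(-3)^n + \frac{n}{2} + \frac{15}{8}.
Apply h(0) = -8: A + \frac{15}{8} = -8 ⇒ A = - \frac{79}{8}.
So h(n) = - \frac{79 \left(-3\right)^{n}}{8} + \frac{n}{2} + \frac{15}{8}.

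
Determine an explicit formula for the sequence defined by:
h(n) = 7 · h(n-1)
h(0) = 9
Pure geometric recurrence with ratio 7.
By induction h(n) = h(0) · (7)^n = 9 \cdot 7^{n}.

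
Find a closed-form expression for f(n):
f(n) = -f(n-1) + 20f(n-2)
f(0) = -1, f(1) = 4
Characteristic equation: x² + x - 20 = 0, which factors as (x - (-5))(x - (4)) = 0.
Roots r₁ = -5, r₂ = 4 (distinct).
General solution: f(n) = A·(-5)^n + B·(4)^n.
From f(0) = -1: A + B = -1.
From f(1) = 4: -5A + 4B = 4.
Solving: A = - \frac{8}{9}, B = - \frac{1}{9}.
So f(n) = - \frac{8 \left(-5\right)^{n}}{9} - \frac{4^{n}}{9}.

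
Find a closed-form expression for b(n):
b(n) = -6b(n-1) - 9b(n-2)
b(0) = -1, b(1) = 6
Characteristic equation: x² + 6x + 9 = 0, which is (x - (-3))².
Repeated root r = -3.
General solution: b(n) = (A + Bn)·(-3)^n.
From b(0) = -1: A = -1.
From b(1) = 6: (A + B)·(-3) = 6 ⇒ B = -1.
So b(n) = \left(- n - 1\right) \cdot (-3)^n.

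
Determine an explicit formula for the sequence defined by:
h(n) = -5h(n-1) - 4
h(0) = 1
First-order linear non-homogeneous.
Homogeneous solution: h_h(n) = A·(-5)^n.
Try constant particular solution h_p = K: K = -5K - 4 ⇒ K = - \frac{2}{3}.
General: h(n) = A·(-5)^n - \frac{2}{3}.
Apply h(0) = 1: A - \frac{2}{3} = 1 ⇒ A = \frac{5}{3}.
So h(n) = \frac{5 \left(-5\right)^{n}}{3} - \frac{2}{3}.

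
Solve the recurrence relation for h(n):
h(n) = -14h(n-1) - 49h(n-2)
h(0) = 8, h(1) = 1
Characteristic equation: x² + 14x + 49 = 0, which is (x - (-7))².
Repeated root r = -7.
General solution: h(n) = (A + Bn)·(-7)^n.
From h(0) = 8: A = 8.
From h(1) = 1: (A + B)·(-7) = 1 ⇒ B = - \frac{57}{7}.
So h(n) = \left(8 - \frac{57 n}{7}\right) \cdot (-7)^n.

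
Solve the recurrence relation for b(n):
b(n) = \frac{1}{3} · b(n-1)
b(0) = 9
Pure geometric recurrence with ratio \frac{1}{3}.
By induction b(n) = b(0) · (\frac{1}{3})^n = 9 \cdot 3^{- n}.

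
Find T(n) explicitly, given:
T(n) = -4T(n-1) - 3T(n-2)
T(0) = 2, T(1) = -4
Characteristic equation: x² + 4x + 3 = 0, which factors as (x - (-1))(x - (-3)) = 0.
Roots r₁ = -1, r₂ = -3 (distinct).
General solution: T(n) = A·(-1)^n + B·(-3)^n.
From T(0) = 2: A + B = 2.
From T(1) = -4: -A - 3B = -4.
Solving: A = 1, B = 1.
So T(n) = \left(-1\right)^{n} + \left(-3\right)^{n}.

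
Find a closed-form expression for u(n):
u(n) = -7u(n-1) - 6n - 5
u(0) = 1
First-order linear with linear forcing.
Homogeneous solution: u_h(n) = A·(-7)^n.
Try particular u_p(n) = pn + q. Substituting:
  pn + q = -7(p(n-1) + q) - 6n - 5.
Matching the n-coefficient: p = -7p - 6 ⇒ p = - \frac{3}{4}.
Matching constants: q = 7p - 7q - 5 ⇒ q = - \frac{41}{32}.
General: u(n) = A·(-7)^n - \frac{3 n}{4} - \frac{41}{32}.
Apply u(0) = 1: A - \frac{41}{32} = 1 ⇒ A = \frac{73}{32}.
So u(n) = \frac{73 \left(-7\right)^{n}}{32} - \frac{3 n}{4} - \frac{41}{32}.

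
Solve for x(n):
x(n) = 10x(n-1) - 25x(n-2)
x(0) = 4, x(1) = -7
Characteristic equation: x² - 10x + 25 = 0, which is (x - (5))².
Repeated root r = 5.
General solution: x(n) = (A + Bn)·(5)^n.
From x(0) = 4: A = 4.
From x(1) = -7: (A + B)·(5) = -7 ⇒ B = - \frac{27}{5}.
So x(n) = \left(4 - \frac{27 n}{5}\right) \cdot (5)^n.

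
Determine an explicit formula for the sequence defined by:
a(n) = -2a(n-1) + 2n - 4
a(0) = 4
First-order linear with linear forcing.
Homogeneous solution: a_h(n) = A·(-2)^n.
Try particular a_p(n) = pn + q. Substituting:
  pn + q = -2(p(n-1) + q) + 2n - 4.
Matching the n-coefficient: p = -2p + 2 ⇒ p = \frac{2}{3}.
Matching constants: q = 2p - 2q - 4 ⇒ q = - \frac{8}{9}.
General: a(n) = A·(-2)^n + \frac{2 n}{3} - \frac{8}{9}.
Apply a(0) = 4: A - \frac{8}{9} = 4 ⇒ A = \frac{44}{9}.
So a(n) = \frac{44 \left(-2\right)^{n}}{9} + \frac{2 n}{3} - \frac{8}{9}.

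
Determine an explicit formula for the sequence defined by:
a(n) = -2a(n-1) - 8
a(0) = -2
First-order linear non-homogeneous.
Homogeneous solution: a_h(n) = A·(-2)^n.
Try constant particular solution a_p = K: K = -2K - 8 ⇒ K = - \frac{8}{3}.
General: a(n) = A·(-2)^n - \frac{8}{3}.
Apply a(0) = -2: A - \frac{8}{3} = -2 ⇒ A = \frac{2}{3}.
So a(n) = \frac{2 \left(-2\right)^{n}}{3} - \frac{8}{3}.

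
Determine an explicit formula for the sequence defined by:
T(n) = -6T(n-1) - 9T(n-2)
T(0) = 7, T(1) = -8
Characteristic equation: x² + 6x + 9 = 0, which is (x - (-3))².
Repeated root r = -3.
General solution: T(n) = (A + Bn)·(-3)^n.
From T(0) = 7: A = 7.
From T(1) = -8: (A + B)·(-3) = -8 ⇒ B = - \frac{13}{3}.
So T(n) = \left(7 - \frac{13 n}{3}\right) \cdot (-3)^n.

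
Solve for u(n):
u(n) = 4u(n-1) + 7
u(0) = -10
First-order linear non-homogeneous.
Homogeneous solution: u_h(n) = A·(4)^n.
Try constant particular solution u_p = K: K = 4K + 7 ⇒ K = - \frac{7}{3}.
General: u(n) = A·(4)^n - \frac{7}{3}.
Apply u(0) = -10: A - \frac{7}{3} = -10 ⇒ A = - \frac{23}{3}.
So u(n) = - \frac{23 \cdot 4^{n}}{3} - \frac{7}{3}.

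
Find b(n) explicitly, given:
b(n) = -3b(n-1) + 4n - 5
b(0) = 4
First-order linear with linear forcing.
Homogeneous solution: b_h(n) = A·(-3)^n.
Try particular b_p(n) = pn + q. Substituting:
  pn + q = -3(p(n-1) + q) + 4n - 5.
Matching the n-coefficient: p = -3p + 4 ⇒ p = 1.
Matching constants: q = 3p - 3q - 5 ⇒ q = - \frac{1}{2}.
General: b(n) = A·(-3)^n + n - \frac{1}{2}.
Apply b(0) = 4: A - \frac{1}{2} = 4 ⇒ A = \frac{9}{2}.
So b(n) = \frac{9 \left(-3\right)^{n}}{2} + n - \frac{1}{2}.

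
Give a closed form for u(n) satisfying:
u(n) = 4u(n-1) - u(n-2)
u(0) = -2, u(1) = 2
Characteristic equation: x² - 4x + 1 = 0.
Discriminant Δ = (4)² + 4·(-1) = 12.
Roots r₁,₂ = (4 ± √12)/2, so r₁ = \sqrt{3} + 2, r₂ = 2 - \sqrt{3}.
General solution: u(n) = A·r₁^n + B·r₂^n.
From the initial conditions, A + B = -2 and r₁A + r₂B = 2.
Since r₁ - r₂ = √12: A = (2 - (-2)r₂)/√12 = -1 + \sqrt{3}, and B = -2 - A = - \sqrt{3} - 1.
So u(n) = \left(-1 + \sqrt{3}\right)\left(\sqrt{3} + 2\right)^n + \left(- \sqrt{3} - 1\right)\left(2 - \sqrt{3}\right)^n.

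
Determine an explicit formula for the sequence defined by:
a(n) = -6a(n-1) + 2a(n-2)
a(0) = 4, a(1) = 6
Characteristic equation: x² + 6x - 2 = 0.
Discriminant Δ = (-6)² + 4·(2) = 44.
Roots r₁,₂ = (-6 ± √44)/2, so r₁ = -3 + \sqrt{11}, r₂ = - \sqrt{11} - 3.
General solution: a(n) = A·r₁^n + B·r₂^n.
From the initial conditions, A + B = 4 and r₁A + r₂B = 6.
Since r₁ - r₂ = √44: A = (6 - (4)r₂)/√44 = 2 + \frac{9 \sqrt{11}}{11}, and B = 4 - A = 2 - \frac{9 \sqrt{11}}{11}.
So a(n) = \left(2 + \frac{9 \sqrt{11}}{11}\right)\left(-3 + \sqrt{11}\right)^n + \left(2 - \frac{9 \sqrt{11}}{11}\right)\left(- \sqrt{11} - 3\right)^n.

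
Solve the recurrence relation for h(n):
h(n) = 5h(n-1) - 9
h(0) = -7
First-order linear non-homogeneous.
Homogeneous solution: h_h(n) = A·(5)^n.
Try constant particular solution h_p = K: K = 5K - 9 ⇒ K = \frac{9}{4}.
General: h(n) = A·(5)^n + \frac{9}{4}.
Apply h(0) = -7: A + \frac{9}{4} = -7 ⇒ A = - \frac{37}{4}.
So h(n) = \frac{9}{4} - \frac{37 \cdot 5^{n}}{4}.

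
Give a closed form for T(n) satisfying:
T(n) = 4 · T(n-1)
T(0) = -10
Pure geometric recurrence with ratio 4.
By induction T(n) = T(0) · (4)^n = - 10 \cdot 4^{n}.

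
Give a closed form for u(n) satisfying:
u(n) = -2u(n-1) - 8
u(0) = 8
First-order linear non-homogeneous.
Homogeneous solution: u_h(n) = A·(-2)^n.
Try constant particular solution u_p = K: K = -2K - 8 ⇒ K = - \frac{8}{3}.
General: u(n) = A·(-2)^n - \frac{8}{3}.
Apply u(0) = 8: A - \frac{8}{3} = 8 ⇒ A = \frac{32}{3}.
So u(n) = \frac{32 \left(-2\right)^{n}}{3} - \frac{8}{3}.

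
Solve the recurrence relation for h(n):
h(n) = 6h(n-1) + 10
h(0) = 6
First-order linear non-homogeneous.
Homogeneous solution: h_h(n) = A·(6)^n.
Try constant particular solution h_p = K: K = 6K + 10 ⇒ K = -2.
General: h(n) = A·(6)^n - 2.
Apply h(0) = 6: A - 2 = 6 ⇒ A = 8.
So h(n) = 8 \cdot 6^{n} - 2.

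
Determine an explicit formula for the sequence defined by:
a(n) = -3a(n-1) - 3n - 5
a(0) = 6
First-order linear with linear forcing.
Homogeneous solution: a_h(n) = A·(-3)^n.
Try particular a_p(n) = pn + q. Substituting:
  pn + q = -3(p(n-1) + q) - 3n - 5.
Matching the n-coefficient: p = -3p - 3 ⇒ p = - \frac{3}{4}.
Matching constants: q = 3p - 3q - 5 ⇒ q = - \frac{29}{16}.
General: a(n) = A·(-3)^n - \frac{3 n}{4} - \frac{29}{16}.
Apply a(0) = 6: A - \frac{29}{16} = 6 ⇒ A = \frac{125}{16}.
So a(n) = \frac{125 \left(-3\right)^{n}}{16} - \frac{3 n}{4} - \frac{29}{16}.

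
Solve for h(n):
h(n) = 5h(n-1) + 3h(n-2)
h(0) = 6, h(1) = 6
Characteristic equation: x² - 5x - 3 = 0.
Discriminant Δ = (5)² + 4·(3) = 37.
Roots r₁,₂ = (5 ± √37)/2, so r₁ = \frac{5}{2} + \frac{\sqrt{37}}{2}, r₂ = \frac{5}{2} - \frac{\sqrt{37}}{2}.
General solution: h(n) = A·r₁^n + B·r₂^n.
From the initial conditions, A + B = 6 and r₁A + r₂B = 6.
Since r₁ - r₂ = √37: A = (6 - (6)r₂)/√37 = 3 - \frac{9 \sqrt{37}}{37}, and B = 6 - A = \frac{9 \sqrt{37}}{37} + 3.
So h(n) = \left(3 - \frac{9 \sqrt{37}}{37}\right)\left(\frac{5}{2} + \frac{\sqrt{37}}{2}\right)^n + \left(\frac{9 \sqrt{37}}{37} + 3\right)\left(\frac{5}{2} - \frac{\sqrt{37}}{2}\right)^n.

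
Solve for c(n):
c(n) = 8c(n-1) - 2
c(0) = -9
First-order linear non-homogeneous.
Homogeneous solution: c_h(n) = A·(8)^n.
Try constant particular solution c_p = K: K = 8K - 2 ⇒ K = \frac{2}{7}.
General: c(n) = A·(8)^n + \frac{2}{7}.
Apply c(0) = -9: A + \frac{2}{7} = -9 ⇒ A = - \frac{65}{7}.
So c(n) = \frac{2}{7} - \frac{65 \cdot 8^{n}}{7}.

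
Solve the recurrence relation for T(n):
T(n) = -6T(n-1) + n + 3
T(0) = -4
First-order linear with linear forcing.
Homogeneous solution: T_h(n) = A·(-6)^n.
Try particular T_p(n) = pn + q. Substituting:
  pn + q = -6(p(n-1) + q) + n + 3.
Matching the n-coefficient: p = -6p + 1 ⇒ p = \frac{1}{7}.
Matching constants: q = 6p - 6q + 3 ⇒ q = \frac{27}{49}.
General: T(n) = A·(-6)^n + \frac{n}{7} + \frac{27}{49}.
Apply T(0) = -4: A + \frac{27}{49} = -4 ⇒ A = - \frac{223}{49}.
So T(n) = - \frac{223 \left(-6\right)^{n}}{49} + \frac{n}{7} + \frac{27}{49}.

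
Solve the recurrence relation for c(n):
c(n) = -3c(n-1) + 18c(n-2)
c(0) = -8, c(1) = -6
Characteristic equation: x² + 3x - 18 = 0, which factors as (x - (-6))(x - (3)) = 0.
Roots r₁ = -6, r₂ = 3 (distinct).
General solution: c(n) = A·(-6)^n + B·(3)^n.
From c(0) = -8: A + B = -8.
From c(1) = -6: -6A + 3B = -6.
Solving: A = -2, B = -6.
So c(n) = - 2 \left(-6\right)^{n} - 6 \cdot 3^{n}.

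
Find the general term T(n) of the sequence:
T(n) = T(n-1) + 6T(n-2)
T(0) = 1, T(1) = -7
Characteristic equation: x² - x - 6 = 0, which factors as (x - (3))(x - (-2)) = 0.
Roots r₁ = 3, r₂ = -2 (distinct).
General solution: T(n) = A·(3)^n + B·(-2)^n.
From T(0) = 1: A + B = 1.
From T(1) = -7: 3A - 2B = -7.
Solving: A = -1, B = 2.
So T(n) = 2 \left(-2\right)^{n} - 3^{n}.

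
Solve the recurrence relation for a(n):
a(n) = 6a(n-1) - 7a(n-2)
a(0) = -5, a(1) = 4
Characteristic equation: x² - 6x + 7 = 0.
Discriminant Δ = (6)² + 4·(-7) = 8.
Roots r₁,₂ = (6 ± √8)/2, so r₁ = \sqrt{2} + 3, r₂ = 3 - \sqrt{2}.
General solution: a(n) = A·r₁^n + B·r₂^n.
From the initial conditions, A + B = -5 and r₁A + r₂B = 4.
Since r₁ - r₂ = √8: A = (4 - (-5)r₂)/√8 = - \frac{5}{2} + \frac{19 \sqrt{2}}{4}, and B = -5 - A = - \frac{19 \sqrt{2}}{4} - \frac{5}{2}.
So a(n) = \left(- \frac{5}{2} + \frac{19 \sqrt{2}}{4}\right)\left(\sqrt{2} + 3\right)^n + \left(- \frac{19 \sqrt{2}}{4} - \frac{5}{2}\right)\left(3 - \sqrt{2}\right)^n.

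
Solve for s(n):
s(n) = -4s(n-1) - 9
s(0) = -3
First-order linear non-homogeneous.
Homogeneous solution: s_h(n) = A·(-4)^n.
Try constant particular solution s_p = K: K = -4K - 9 ⇒ K = - \frac{9}{5}.
General: s(n) = A·(-4)^n - \frac{9}{5}.
Apply s(0) = -3: A - \frac{9}{5} = -3 ⇒ A = - \frac{6}{5}.
So s(n) = - \frac{6 \left(-4\right)^{n}}{5} - \frac{9}{5}.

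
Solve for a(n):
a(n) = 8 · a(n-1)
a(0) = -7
Pure geometric recurrence with ratio 8.
By induction a(n) = a(0) · (8)^n = - 7 \cdot 8^{n}.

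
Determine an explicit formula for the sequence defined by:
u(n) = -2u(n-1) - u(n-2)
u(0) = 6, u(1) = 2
Characteristic equation: x² + 2x + 1 = 0, which is (x - (-1))².
Repeated root r = -1.
General solution: u(n) = (A + Bn)·(-1)^n.
From u(0) = 6: A = 6.
From u(1) = 2: (A + B)·(-1) = 2 ⇒ B = -8.
So u(n) = \left(6 - 8 n\right) \cdot (-1)^n.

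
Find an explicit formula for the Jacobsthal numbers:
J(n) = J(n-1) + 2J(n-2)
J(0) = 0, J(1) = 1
This is the Jacobsthal sequence.
Characteristic equation: x² - x - 2 = 0; roots r₁ = 2, r₂ = -1.
General: J(n) = A·r₁^n + B·r₂^n. Solving with J(0)=0, J(1)=1 gives A = \frac{1}{3}, B = - \frac{1}{3}.
So J(n) = - \frac{\left(-1\right)^{n}}{3} + \frac{2^{n}}{3}.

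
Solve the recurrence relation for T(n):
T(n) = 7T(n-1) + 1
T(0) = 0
First-order linear non-homogeneous.
Homogeneous solution: T_h(n) = A·(7)^n.
Try constant particular solution T_p = K: K = 7K + 1 ⇒ K = - \frac{1}{6}.
General: T(n) = A·(7)^n - \frac{1}{6}.
Apply T(0) = 0: A - \frac{1}{6} = 0 ⇒ A = \frac{1}{6}.
So T(n) = \frac{7^{n}}{6} - \frac{1}{6}.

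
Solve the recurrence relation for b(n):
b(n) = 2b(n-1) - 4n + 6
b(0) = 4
First-order linear with linear forcing.
Homogeneous solution: b_h(n) = A·(2)^n.
Try particular b_p(n) = pn + q. Substituting:
  pn + q = 2(p(n-1) + q) - 4n + 6.
Matching the n-coefficient: p = 2p - 4 ⇒ p = 4.
Matching constants: q = -2p + 2q + 6 ⇒ q = 2.
General: b(n) = A·(2)^n + 4 n + 2.
Apply b(0) = 4: A + 2 = 4 ⇒ A = 2.
So b(n) = 2 \cdot 2^{n} + 4 n + 2.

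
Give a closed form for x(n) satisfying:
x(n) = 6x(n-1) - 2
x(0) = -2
First-order linear non-homogeneous.
Homogeneous solution: x_h(n) = A·(6)^n.
Try constant particular solution x_p = K: K = 6K - 2 ⇒ K = \frac{2}{5}.
General: x(n) = A·(6)^n + \frac{2}{5}.
Apply x(0) = -2: A + \frac{2}{5} = -2 ⇒ A = - \frac{12}{5}.
So x(n) = \frac{2}{5} - \frac{12 \cdot 6^{n}}{5}.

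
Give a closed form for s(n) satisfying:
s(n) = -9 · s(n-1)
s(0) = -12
Pure geometric recurrence with ratio -9.
By induction s(n) = s(0) · (-9)^n = - 12 \left(-9\right)^{n}.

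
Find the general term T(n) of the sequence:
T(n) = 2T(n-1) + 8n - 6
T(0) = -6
First-order linear with linear forcing.
Homogeneous solution: T_h(n) = A·(2)^n.
Try particular T_p(n) = pn + q. Substituting:
  pn + q = 2(p(n-1) + q) + 8n - 6.
Matching the n-coefficient: p = 2p + 8 ⇒ p = -8.
Matching constants: q = -2p + 2q - 6 ⇒ q = -10.
General: T(n) = A·(2)^n - 8 n - 10.
Apply T(0) = -6: A - 10 = -6 ⇒ A = 4.
So T(n) = 4 \cdot 2^{n} - 8 n - 10.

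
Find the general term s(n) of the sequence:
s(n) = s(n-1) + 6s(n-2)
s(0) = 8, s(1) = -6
Characteristic equation: x² - x - 6 = 0, which factors as (x - (-2))(x - (3)) = 0.
Roots r₁ = -2, r₂ = 3 (distinct).
General solution: s(n) = A·(-2)^n + B·(3)^n.
From s(0) = 8: A + B = 8.
From s(1) = -6: -2A + 3B = -6.
Solving: A = 6, B = 2.
So s(n) = 6 \left(-2\right)^{n} + 2 \cdot 3^{n}.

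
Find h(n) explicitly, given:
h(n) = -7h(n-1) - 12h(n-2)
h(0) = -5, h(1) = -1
Characteristic equation: x² + 7x + 12 = 0, which factors as (x - (-3))(x - (-4)) = 0.
Roots r₁ = -3, r₂ = -4 (distinct).
General solution: h(n) = A·(-3)^n + B·(-4)^n.
From h(0) = -5: A + B = -5.
From h(1) = -1: -3A - 4B = -1.
Solving: A = -21, B = 16.
So h(n) = - 21 \left(-3\right)^{n} + 16 \left(-4\right)^{n}.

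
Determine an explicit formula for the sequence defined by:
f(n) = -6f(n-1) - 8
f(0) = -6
First-order linear non-homogeneous.
Homogeneous solution: f_h(n) = A·(-6)^n.
Try constant particular solution f_p = K: K = -6K - 8 ⇒ K = - \frac{8}{7}.
General: f(n) = A·(-6)^n - \frac{8}{7}.
Apply f(0) = -6: A - \frac{8}{7} = -6 ⇒ A = - \frac{34}{7}.
So f(n) = - \frac{34 \left(-6\right)^{n}}{7} - \frac{8}{7}.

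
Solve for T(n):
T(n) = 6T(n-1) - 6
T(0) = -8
First-order linear non-homogeneous.
Homogeneous solution: T_h(n) = A·(6)^n.
Try constant particular solution T_p = K: K = 6K - 6 ⇒ K = \frac{6}{5}.
General: T(n) = A·(6)^n + \frac{6}{5}.
Apply T(0) = -8: A + \frac{6}{5} = -8 ⇒ A = - \frac{46}{5}.
So T(n) = \frac{6}{5} - \frac{46 \cdot 6^{n}}{5}.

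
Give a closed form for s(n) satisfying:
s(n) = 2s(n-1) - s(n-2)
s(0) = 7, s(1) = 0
Characteristic equation: x² - 2x + 1 = 0, which is (x - (1))².
Repeated root r = 1.
General solution: s(n) = (A + Bn)·(1)^n.
From s(0) = 7: A = 7.
From s(1) = 0: (A + B)·(1) = 0 ⇒ B = -7.
So s(n) = \left(7 - 7 n\right) \cdot (1)^n.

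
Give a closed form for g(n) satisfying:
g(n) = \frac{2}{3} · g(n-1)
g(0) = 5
Pure geometric recurrence with ratio \frac{2}{3}.
By induction g(n) = g(0) · (\frac{2}{3})^n = 5 \left(\frac{2}{3}\right)^{n}.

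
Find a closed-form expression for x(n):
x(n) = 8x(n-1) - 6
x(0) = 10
First-order linear non-homogeneous.
Homogeneous solution: x_h(n) = A·(8)^n.
Try constant particular solution x_p = K: K = 8K - 6 ⇒ K = \frac{6}{7}.
General: x(n) = A·(8)^n + \frac{6}{7}.
Apply x(0) = 10: A + \frac{6}{7} = 10 ⇒ A = \frac{64}{7}.
So x(n) = \frac{64 \cdot 8^{n}}{7} + \frac{6}{7}.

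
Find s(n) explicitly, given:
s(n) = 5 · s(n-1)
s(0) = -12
Pure geometric recurrence with ratio 5.
By induction s(n) = s(0) · (5)^n = - 12 \cdot 5^{n}.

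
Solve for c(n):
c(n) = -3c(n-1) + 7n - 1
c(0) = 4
First-order linear with linear forcing.
Homogeneous solution: c_h(n) = A·(-3)^n.
Try particular c_p(n) = pn + q. Substituting:
  pn + q = -3(p(n-1) + q) + 7n - 1.
Matching the n-coefficient: p = -3p + 7 ⇒ p = \frac{7}{4}.
Matching constants: q = 3p - 3q - 1 ⇒ q = \frac{17}{16}.
General: c(n) = A·(-3)^n + \frac{7 n}{4} + \frac{17}{16}.
Apply c(0) = 4: A + \frac{17}{16} = 4 ⇒ A = \frac{47}{16}.
So c(n) = \frac{47 \left(-3\right)^{n}}{16} + \frac{7 n}{4} + \frac{17}{16}.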